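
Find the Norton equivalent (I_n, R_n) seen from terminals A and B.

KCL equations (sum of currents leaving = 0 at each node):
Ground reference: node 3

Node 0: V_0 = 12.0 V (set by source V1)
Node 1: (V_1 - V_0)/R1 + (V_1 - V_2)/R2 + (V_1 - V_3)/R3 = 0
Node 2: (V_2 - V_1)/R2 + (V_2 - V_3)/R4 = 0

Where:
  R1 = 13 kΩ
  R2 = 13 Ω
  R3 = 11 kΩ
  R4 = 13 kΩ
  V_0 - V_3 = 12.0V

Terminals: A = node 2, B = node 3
Find the Thévenin equivalent first; then I_n = V_th/R_th and R_n = R_th.
Step 1 — V_th is the open-circuit voltage V_A - V_B (nothing connected across the terminals).
Nodal analysis, taking node 3 as the 0 V reference.
Source V1 fixes V_0 = 12 V.
KCL at each unknown node (sum of currents leaving = 0; resistances in Ω):
  Node 1: (V_1 - 12)/13000 + (V_1 - V_2)/13 + (V_1 - 0)/11000 = 0
  Node 2: (V_2 - V_1)/13 + (V_2 - 0)/13000 = 0
Collecting terms (coefficients in siemens):
  0.07709·V_1 - 0.07692·V_2 = 0.0009231
  0.077·V_2 - 0.07692·V_1 = 0
Determinant D = (0.07709)(0.077) - (-0.07692)(-0.07692) = 0.00001884
V_1 = [(0.0009231)(0.077) - (-0.07692)(0)]/D = 3.773 V
V_2 = [(0.07709)(0) - (0.0009231)(-0.07692)]/D = 3.769 V
V_th = V_2 - V_3 = 3.769 - 0 = 3.769 V
Step 2 — R_th: zero the source — replace V1 by a short circuit (node 3 merges into node 0) — and find the resistance seen between A (node 2) and B (node 0).
Reduce the network between node 2 (A) and node 0 (B) by series/parallel combination:
  Rp1 = R1 ‖ R3 (parallel, both between nodes 0 and 1) = 1/(1/13000 + 1/11000) = 5958 Ω
  Rs1 = R2 + Rp1 (series, joined only at node 1) = 13 + 5958 = 5971 Ω
  Rp2 = R4 ‖ Rs1 (parallel, both between nodes 0 and 2) = 1/(1/13000 + 1/5971) = 4092 Ω
R_th = 4.092 kΩ
I_n = V_th/R_th = 3.769/4092 = 0.0009211 A, and R_n = R_th = 4.092 kΩ

Final answer: I_n = 0.0009211 A, R_n = 4.092 kΩ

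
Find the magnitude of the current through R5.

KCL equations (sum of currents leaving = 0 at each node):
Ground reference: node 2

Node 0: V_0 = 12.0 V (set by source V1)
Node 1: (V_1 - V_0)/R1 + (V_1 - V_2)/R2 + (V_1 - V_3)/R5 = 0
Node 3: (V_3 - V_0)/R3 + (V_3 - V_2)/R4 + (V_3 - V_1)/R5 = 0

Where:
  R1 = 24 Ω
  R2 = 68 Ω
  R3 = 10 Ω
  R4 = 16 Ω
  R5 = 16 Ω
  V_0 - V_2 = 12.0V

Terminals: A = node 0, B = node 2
Nodal analysis, taking node 2 as the 0 V reference.
Source V1 fixes V_0 = 12 V.
KCL at each unknown node (sum of currents leaving = 0; resistances in Ω):
  Node 1: (V_1 - 12)/24 + (V_1 - 0)/68 + (V_1 - V_3)/16 = 0
  Node 3: (V_3 - 12)/10 + (V_3 - 0)/16 + (V_3 - V_1)/16 = 0
Collecting terms (coefficients in siemens):
  0.1189·V_1 - 0.0625·V_3 = 0.5
  0.225·V_3 - 0.0625·V_1 = 1.2
Determinant D = (0.1189)(0.225) - (-0.0625)(-0.0625) = 0.02284
V_1 = [(0.5)(0.225) - (-0.0625)(1.2)]/D = 8.209 V
V_3 = [(0.1189)(1.2) - (0.5)(-0.0625)]/D = 7.614 V
I_R5 = (V_1 - V_3)/R5 = (8.209 - 7.614)/16 = 0.03722 A
|I_R5| = 0.03722 A

Final answer: |I_R5| = 0.03722 A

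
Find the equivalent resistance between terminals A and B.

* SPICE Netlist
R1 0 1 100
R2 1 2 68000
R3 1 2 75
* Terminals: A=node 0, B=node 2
Reduce the network between node 0 (A) and node 2 (B) by series/parallel combination:
  Rp1 = R2 ‖ R3 (parallel, both between nodes 1 and 2) = 1/(1/68000 + 1/75) = 74.92 Ω
  Rs1 = R1 + Rp1 (series, joined only at node 1) = 100 + 74.92 = 174.9 Ω
R_eq = 174.9 Ω

Final answer: 174.9 Ω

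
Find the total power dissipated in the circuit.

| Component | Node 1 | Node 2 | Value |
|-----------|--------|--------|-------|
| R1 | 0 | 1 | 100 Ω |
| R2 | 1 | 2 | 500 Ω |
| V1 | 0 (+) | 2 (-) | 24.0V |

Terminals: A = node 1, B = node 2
Nodal analysis, taking node 2 as the 0 V reference.
Source V1 fixes V_0 = 24 V.
KCL at each unknown node (sum of currents leaving = 0; resistances in Ω):
  Node 1: (V_1 - 24)/100 + (V_1 - 0)/500 = 0
Collecting terms: 0.012 × V_1 = 0.24  =>  V_1 = 20 V
Power in each resistor, P = (ΔV)²/R:
  P_R1 = (24 - 20)²/100 = 0.16 W
  P_R2 = (20 - 0)²/500 = 0.8 W
P_total = P_R1 + P_R2 = 0.96 W

Final answer: 0.96 W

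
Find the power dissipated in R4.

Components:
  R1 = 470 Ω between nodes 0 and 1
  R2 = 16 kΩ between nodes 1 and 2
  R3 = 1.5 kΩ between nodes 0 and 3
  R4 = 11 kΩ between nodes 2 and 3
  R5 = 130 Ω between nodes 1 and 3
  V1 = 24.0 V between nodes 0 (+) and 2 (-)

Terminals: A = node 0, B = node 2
Nodal analysis, taking node 2 as the 0 V reference.
Source V1 fixes V_0 = 24 V.
KCL at each unknown node (sum of currents leaving = 0; resistances in Ω):
  Node 1: (V_1 - 24)/470 + (V_1 - 0)/16000 + (V_1 - V_3)/130 = 0
  Node 3: (V_3 - 24)/1500 + (V_3 - 0)/11000 + (V_3 - V_1)/130 = 0
Collecting terms (coefficients in siemens):
  0.009882·V_1 - 0.007692·V_3 = 0.05106
  0.00845·V_3 - 0.007692·V_1 = 0.016
Determinant D = (0.009882)(0.00845) - (-0.007692)(-0.007692) = 0.00002433
V_1 = [(0.05106)(0.00845) - (-0.007692)(0.016)]/D = 22.79 V
V_3 = [(0.009882)(0.016) - (0.05106)(-0.007692)]/D = 22.64 V
I_R4 = (V_2 - V_3)/R4 = (0 - 22.64)/11000 = -0.002058 A
P_R4 = I_R4² × R4 = (-0.002058)² × 11000 = 0.0466 W

Final answer: 0.0466 W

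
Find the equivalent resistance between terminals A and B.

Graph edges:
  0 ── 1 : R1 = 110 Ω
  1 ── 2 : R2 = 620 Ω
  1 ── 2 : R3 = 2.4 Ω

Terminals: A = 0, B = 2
Reduce the network between node 0 (A) and node 2 (B) by series/parallel combination:
  Rp1 = R2 ‖ R3 (parallel, both between nodes 1 and 2) = 1/(1/620 + 1/2.4) = 2.391 Ω
  Rs1 = R1 + Rp1 (series, joined only at node 1) = 110 + 2.391 = 112.4 Ω
R_eq = 112.4 Ω

Final answer: 112.4 Ω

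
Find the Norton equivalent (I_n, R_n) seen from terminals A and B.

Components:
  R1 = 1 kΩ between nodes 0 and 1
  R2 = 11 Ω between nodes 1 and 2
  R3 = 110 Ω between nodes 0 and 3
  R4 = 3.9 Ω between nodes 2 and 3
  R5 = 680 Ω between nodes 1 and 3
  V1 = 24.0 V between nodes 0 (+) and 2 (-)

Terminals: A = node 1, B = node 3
Find the Thévenin equivalent first; then I_n = V_th/R_th and R_n = R_th.
Step 1 — V_th is the open-circuit voltage V_A - V_B (nothing connected across the terminals).
Nodal analysis, taking node 2 as the 0 V reference.
Source V1 fixes V_0 = 24 V.
KCL at each unknown node (sum of currents leaving = 0; resistances in Ω):
  Node 1: (V_1 - 24)/1000 + (V_1 - 0)/11 + (V_1 - V_3)/680 = 0
  Node 3: (V_3 - 24)/110 + (V_3 - 0)/3.9 + (V_3 - V_1)/680 = 0
Collecting terms (coefficients in siemens):
  0.09338·V_1 - 0.001471·V_3 = 0.024
  0.267·V_3 - 0.001471·V_1 = 0.2182
Determinant D = (0.09338)(0.267) - (-0.001471)(-0.001471) = 0.02493
V_1 = [(0.024)(0.267) - (-0.001471)(0.2182)]/D = 0.2699 V
V_3 = [(0.09338)(0.2182) - (0.024)(-0.001471)]/D = 0.8187 V
V_th = V_1 - V_3 = 0.2699 - 0.8187 = -0.5488 V
Step 2 — R_th: zero the source — replace V1 by a short circuit (node 2 merges into node 0) — and find the resistance seen between A (node 1) and B (node 3).
Reduce the network between node 1 (A) and node 3 (B) by series/parallel combination:
  Rp1 = R1 ‖ R2 (parallel, both between nodes 0 and 1) = 1/(1/1000 + 1/11) = 10.88 Ω
  Rp2 = R3 ‖ R4 (parallel, both between nodes 0 and 3) = 1/(1/110 + 1/3.9) = 3.766 Ω
  Rs1 = Rp1 + Rp2 (series, joined only at node 0) = 10.88 + 3.766 = 14.65 Ω
  Rp3 = R5 ‖ Rs1 (parallel, both between nodes 1 and 3) = 1/(1/680 + 1/14.65) = 14.34 Ω
R_th = 14.34 Ω
I_n = V_th/R_th = -0.5488/14.34 = -0.03828 A, and R_n = R_th = 14.34 Ω

Final answer: I_n = -0.03828 A, R_n = 14.34 Ω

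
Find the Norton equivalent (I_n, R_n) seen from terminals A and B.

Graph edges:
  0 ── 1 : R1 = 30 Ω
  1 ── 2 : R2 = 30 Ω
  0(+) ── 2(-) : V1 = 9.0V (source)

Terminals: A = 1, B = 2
Find the Thévenin equivalent first; then I_n = V_th/R_th and R_n = R_th.
Step 1 — V_th is the open-circuit voltage V_A - V_B (nothing connected across the terminals).
Nodal analysis, taking node 2 as the 0 V reference.
Source V1 fixes V_0 = 9 V.
KCL at each unknown node (sum of currents leaving = 0; resistances in Ω):
  Node 1: (V_1 - 9)/30 + (V_1 - 0)/30 = 0
Collecting terms: 0.06667 × V_1 = 0.3  =>  V_1 = 4.5 V
V_th = V_1 - V_2 = 4.5 - 0 = 4.5 V
Step 2 — R_th: zero the source — replace V1 by a short circuit (node 2 merges into node 0) — and find the resistance seen between A (node 1) and B (node 0).
Reduce the network between node 1 (A) and node 0 (B) by series/parallel combination:
  Rp1 = R1 ‖ R2 (parallel, both between nodes 0 and 1) = 1/(1/30 + 1/30) = 15 Ω
R_th = 15 Ω
I_n = V_th/R_th = 4.5/15 = 0.3 A, and R_n = R_th = 15 Ω

Final answer: I_n = 0.3 A, R_n = 15 Ω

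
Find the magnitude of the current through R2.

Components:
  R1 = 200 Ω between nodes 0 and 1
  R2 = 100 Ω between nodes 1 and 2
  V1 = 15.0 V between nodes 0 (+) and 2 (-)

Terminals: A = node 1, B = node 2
Nodal analysis, taking node 2 as the 0 V reference.
Source V1 fixes V_0 = 15 V.
KCL at each unknown node (sum of currents leaving = 0; resistances in Ω):
  Node 1: (V_1 - 15)/200 + (V_1 - 0)/100 = 0
Collecting terms: 0.015 × V_1 = 0.075  =>  V_1 = 5 V
I_R2 = (V_1 - V_2)/R2 = (5 - 0)/100 = 0.05 A
|I_R2| = 0.05 A

Final answer: |I_R2| = 0.05 A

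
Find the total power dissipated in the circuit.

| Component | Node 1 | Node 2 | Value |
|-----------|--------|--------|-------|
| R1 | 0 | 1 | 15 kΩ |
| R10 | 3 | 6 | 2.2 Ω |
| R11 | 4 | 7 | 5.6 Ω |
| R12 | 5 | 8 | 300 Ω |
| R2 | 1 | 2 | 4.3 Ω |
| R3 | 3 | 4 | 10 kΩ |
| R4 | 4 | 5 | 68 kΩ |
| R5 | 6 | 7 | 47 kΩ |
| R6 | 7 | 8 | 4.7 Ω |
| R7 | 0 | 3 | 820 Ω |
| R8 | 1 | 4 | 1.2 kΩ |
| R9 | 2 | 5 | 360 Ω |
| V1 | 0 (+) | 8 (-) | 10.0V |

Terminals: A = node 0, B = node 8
Nodal analysis, taking node 8 as the 0 V reference.
Source V1 fixes V_0 = 10 V.
KCL at each unknown node (sum of currents leaving = 0; resistances in Ω):
  Node 1: (V_1 - 10)/15000 + (V_1 - V_2)/4.3 + (V_1 - V_4)/1200 = 0
  Node 2: (V_2 - V_1)/4.3 + (V_2 - V_5)/360 = 0
  Node 3: (V_3 - V_4)/10000 + (V_3 - 10)/820 + (V_3 - V_6)/2.2 = 0
  Node 4: (V_4 - V_3)/10000 + (V_4 - V_5)/68000 + (V_4 - V_1)/1200 + (V_4 - V_7)/5.6 = 0
  Node 5: (V_5 - V_4)/68000 + (V_5 - V_2)/360 + (V_5 - 0)/300 = 0
  Node 6: (V_6 - V_7)/47000 + (V_6 - V_3)/2.2 = 0
  Node 7: (V_7 - V_6)/47000 + (V_7 - 0)/4.7 + (V_7 - V_4)/5.6 = 0
Collecting terms (coefficients in siemens):
  0.2335·V_1 - 0.2326·V_2 - 0.0008333·V_4 = 0.0006667
  0.2353·V_2 - 0.2326·V_1 - 0.002778·V_5 = 0
  0.4559·V_3 - 0.0001·V_4 - 0.4545·V_6 = 0.0122
  0.1795·V_4 - 0.0008333·V_1 - 0.0001·V_3 - 0.00001471·V_5 - 0.1786·V_7 = 0
  0.006126·V_5 - 0.002778·V_2 - 0.00001471·V_4 = 0
  0.4546·V_6 - 0.4545·V_3 - 0.00002128·V_7 = 0
  0.3914·V_7 - 0.1786·V_4 - 0.00002128·V_6 = 0
Solving these 7 simultaneous equations (Gaussian elimination) gives:
  V_1 = 0.2812 V, V_2 = 0.2794 V, V_3 = 9.097 V, V_4 = 0.01259 V
  V_5 = 0.1267 V, V_6 = 9.096 V, V_7 = 0.006238 V
Power in each resistor, P = (ΔV)²/R:
  P_R1 = (10 - 0.2812)²/15000 = 0.006297 W
  P_R2 = (0.2812 - 0.2794)²/4.3 = 0.0000007733 W
  P_R3 = (9.097 - 0.01259)²/10000 = 0.008252 W
  P_R4 = (0.01259 - 0.1267)²/68000 = 0.0000001916 W
  P_R5 = (9.096 - 0.006238)²/47000 = 0.001758 W
  P_R6 = (0.006238 - 0)²/4.7 = 0.00000828 W
  P_R7 = (10 - 9.097)²/820 = 0.0009954 W
  P_R8 = (0.2812 - 0.01259)²/1200 = 0.00006013 W
  P_R9 = (0.2794 - 0.1267)²/360 = 0.00006474 W
  P_R10 = (9.097 - 9.096)²/2.2 = 0.00000008229 W
  P_R11 = (0.01259 - 0.006238)²/5.6 = 0.0000072 W
  P_R12 = (0.1267 - 0)²/300 = 0.00005352 W
P_total = P_R1 + P_R2 + P_R3 + P_R4 + P_R5 + P_R6 + P_R7 + P_R8 + P_R9 + P_R10 + P_R11 + P_R12 = 0.0175 W

Final answer: 0.0175 W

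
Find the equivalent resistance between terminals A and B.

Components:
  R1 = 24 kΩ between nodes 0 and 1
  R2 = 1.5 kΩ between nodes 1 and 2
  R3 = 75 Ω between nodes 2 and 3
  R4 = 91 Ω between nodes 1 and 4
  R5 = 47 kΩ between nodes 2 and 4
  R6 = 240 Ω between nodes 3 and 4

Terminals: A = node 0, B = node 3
The network is not a plain series/parallel combination. Inject a 1 A test current into terminal A (node 0) and return it from terminal B (node 3); then R_eq = V_A / (1 A).
Nodal analysis, taking node 3 as the 0 V reference.
Current source I_test pushes 1 A into node 0 and draws it out of node 3.
KCL at each unknown node (sum of currents leaving = 0; resistances in Ω):
  Node 0: (V_0 - V_1)/24000 - 1 = 0
  Node 1: (V_1 - V_0)/24000 + (V_1 - V_2)/1500 + (V_1 - V_4)/91 = 0
  Node 2: (V_2 - V_1)/1500 + (V_2 - 0)/75 + (V_2 - V_4)/47000 = 0
  Node 4: (V_4 - V_1)/91 + (V_4 - V_2)/47000 + (V_4 - 0)/240 = 0
Collecting terms (coefficients in siemens):
  0.00004167·V_0 - 0.00004167·V_1 = 1
  0.0117·V_1 - 0.00004167·V_0 - 0.0006667·V_2 - 0.01099·V_4 = 0
  0.01402·V_2 - 0.0006667·V_1 - 0.00002128·V_4 = 0
  0.01518·V_4 - 0.01099·V_1 - 0.00002128·V_2 = 0
Solving these 4 simultaneous equations (Gaussian elimination) gives:
  V_0 = 24270 V, V_1 = 272.8 V, V_2 = 13.27 V, V_4 = 197.5 V
R_eq = V_0 / 1 A = 24270 Ω = 24.27 kΩ

Final answer: 24.27 kΩ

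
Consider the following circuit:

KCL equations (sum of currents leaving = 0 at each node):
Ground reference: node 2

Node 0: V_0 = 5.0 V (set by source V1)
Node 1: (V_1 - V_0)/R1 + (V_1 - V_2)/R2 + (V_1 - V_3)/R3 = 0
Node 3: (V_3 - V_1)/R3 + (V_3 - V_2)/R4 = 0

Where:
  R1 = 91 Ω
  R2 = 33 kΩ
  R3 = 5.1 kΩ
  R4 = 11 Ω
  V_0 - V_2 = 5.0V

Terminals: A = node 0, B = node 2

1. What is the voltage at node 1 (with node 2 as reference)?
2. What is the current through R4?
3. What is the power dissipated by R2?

Nodal analysis, taking node 2 as the 0 V reference.
Source V1 fixes V_0 = 5 V.
KCL at each unknown node (sum of currents leaving = 0; resistances in Ω):
  Node 1: (V_1 - 5)/91 + (V_1 - 0)/33000 + (V_1 - V_3)/5100 = 0
  Node 3: (V_3 - V_1)/5100 + (V_3 - 0)/11 = 0
Collecting terms (coefficients in siemens):
  0.01122·V_1 - 0.0001961·V_3 = 0.05495
  0.09111·V_3 - 0.0001961·V_1 = 0
Determinant D = (0.01122)(0.09111) - (-0.0001961)(-0.0001961) = 0.001022
V_1 = [(0.05495)(0.09111) - (-0.0001961)(0)]/D = 4.899 V
V_3 = [(0.01122)(0) - (0.05495)(-0.0001961)]/D = 0.01054 V
Part 1:
  Read off the nodal solution: V_1 = 4.899 V
Part 2:
  I_R4 = (V_2 - V_3)/R4 = (0 - 0.01054)/11 = -0.0009586 A
  Magnitude: I_R4 = 0.0009586 A
Part 3:
  I_R2 = (V_1 - V_2)/R2 = (4.899 - 0)/33000 = 0.0001485 A
  P_R2 = I_R2² × R2 = (0.0001485)² × 33000 = 0.0007274 W

Final answers:
1. V_1 = 4.899 V
2. I_R4 = 0.0009586 A
3. P_R2 = 0.0007274 W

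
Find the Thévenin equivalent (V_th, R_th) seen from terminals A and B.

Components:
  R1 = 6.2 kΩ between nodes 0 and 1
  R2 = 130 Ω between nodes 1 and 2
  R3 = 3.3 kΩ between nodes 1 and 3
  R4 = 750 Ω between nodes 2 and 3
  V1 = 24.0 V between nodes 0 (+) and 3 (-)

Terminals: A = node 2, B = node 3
Step 1 — V_th is the open-circuit voltage V_A - V_B (nothing connected across the terminals).
Nodal analysis, taking node 3 as the 0 V reference.
Source V1 fixes V_0 = 24 V.
KCL at each unknown node (sum of currents leaving = 0; resistances in Ω):
  Node 1: (V_1 - 24)/6200 + (V_1 - V_2)/130 + (V_1 - 0)/3300 = 0
  Node 2: (V_2 - V_1)/130 + (V_2 - 0)/750 = 0
Collecting terms (coefficients in siemens):
  0.008157·V_1 - 0.007692·V_2 = 0.003871
  0.009026·V_2 - 0.007692·V_1 = 0
Determinant D = (0.008157)(0.009026) - (-0.007692)(-0.007692) = 0.00001445
V_1 = [(0.003871)(0.009026) - (-0.007692)(0)]/D = 2.418 V
V_2 = [(0.008157)(0) - (0.003871)(-0.007692)]/D = 2.061 V
V_th = V_2 - V_3 = 2.061 - 0 = 2.061 V
Step 2 — R_th: zero the source — replace V1 by a short circuit (node 3 merges into node 0) — and find the resistance seen between A (node 2) and B (node 0).
Reduce the network between node 2 (A) and node 0 (B) by series/parallel combination:
  Rp1 = R1 ‖ R3 (parallel, both between nodes 0 and 1) = 1/(1/6200 + 1/3300) = 2154 Ω
  Rs1 = R2 + Rp1 (series, joined only at node 1) = 130 + 2154 = 2284 Ω
  Rp2 = R4 ‖ Rs1 (parallel, both between nodes 0 and 2) = 1/(1/750 + 1/2284) = 564.6 Ω
R_th = 564.6 Ω

Final answer: V_th = 2.061 V, R_th = 564.6 Ω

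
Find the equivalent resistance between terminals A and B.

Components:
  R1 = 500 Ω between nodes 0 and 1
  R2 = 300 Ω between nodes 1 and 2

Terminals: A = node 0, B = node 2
Reduce the network between node 0 (A) and node 2 (B) by series/parallel combination:
  Rs1 = R1 + R2 (series, joined only at node 1) = 500 + 300 = 800 Ω
R_eq = 800 Ω

Final answer: 800 Ω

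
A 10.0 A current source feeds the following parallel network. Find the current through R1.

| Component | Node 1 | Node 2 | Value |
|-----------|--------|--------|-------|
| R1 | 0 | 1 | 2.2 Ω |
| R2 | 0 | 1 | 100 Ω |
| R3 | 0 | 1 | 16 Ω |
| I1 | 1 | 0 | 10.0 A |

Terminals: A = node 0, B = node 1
All resistors sit directly between nodes 0 and 1, so they are in parallel and share one voltage V; the full source current 10 A splits among them.
1/R_par = 1/2.2 + 1/100 + 1/16 = 0.527 S  =>  R_par = 1.897 Ω
V = I × R_par = 10 × 1.897 = 18.97 V
I_R1 = V/R1 = 18.97/2.2 = 8.624 A

Final answer: 8.624 A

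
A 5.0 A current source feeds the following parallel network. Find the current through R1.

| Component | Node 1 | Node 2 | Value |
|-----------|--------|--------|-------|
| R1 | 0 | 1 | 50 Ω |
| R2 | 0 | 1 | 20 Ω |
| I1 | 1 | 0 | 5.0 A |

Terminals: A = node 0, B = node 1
All resistors sit directly between nodes 0 and 1, so they are in parallel and share one voltage V; the full source current 5 A splits among them.
1/R_par = 1/50 + 1/20 = 0.07 S  =>  R_par = 14.29 Ω
V = I × R_par = 5 × 14.29 = 71.43 V
I_R1 = V/R1 = 71.43/50 = 1.429 A

Final answer: 1.429 A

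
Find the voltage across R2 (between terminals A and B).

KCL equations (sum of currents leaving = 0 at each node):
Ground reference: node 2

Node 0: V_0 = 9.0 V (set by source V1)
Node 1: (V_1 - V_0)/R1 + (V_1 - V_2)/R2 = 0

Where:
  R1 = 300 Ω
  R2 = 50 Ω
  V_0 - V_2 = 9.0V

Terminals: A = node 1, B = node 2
R1 and R2 are in series across V1 (node 0 → node 1 → node 2), and the output A–B is taken across R2, so this is a voltage divider.
Series current: I = V1/(R1 + R2) = 9/(300 + 50) = 9/350 = 0.02571 A
V_R2 = I × R2 = V1 × R2/(R1 + R2) = 9 × 50/350 = 1.286 V

Final answer: 1.286 V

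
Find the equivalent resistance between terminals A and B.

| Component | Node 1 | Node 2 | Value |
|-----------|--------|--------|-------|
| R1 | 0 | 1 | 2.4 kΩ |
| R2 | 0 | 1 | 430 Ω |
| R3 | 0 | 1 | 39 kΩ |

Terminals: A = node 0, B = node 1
Reduce the network between node 0 (A) and node 1 (B) by series/parallel combination:
  Rp1 = R1 ‖ R2 ‖ R3 (parallel, all between nodes 0 and 1) = 1/(1/2400 + 1/430 + 1/39000) = 361.3 Ω
R_eq = 361.3 Ω

Final answer: 361.3 Ω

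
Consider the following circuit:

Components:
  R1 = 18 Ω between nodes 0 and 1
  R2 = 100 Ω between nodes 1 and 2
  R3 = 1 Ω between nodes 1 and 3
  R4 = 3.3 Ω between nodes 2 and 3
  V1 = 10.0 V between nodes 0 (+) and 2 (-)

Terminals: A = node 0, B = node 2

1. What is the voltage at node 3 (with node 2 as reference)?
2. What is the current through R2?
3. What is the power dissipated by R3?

Nodal analysis, taking node 2 as the 0 V reference.
Source V1 fixes V_0 = 10 V.
KCL at each unknown node (sum of currents leaving = 0; resistances in Ω):
  Node 1: (V_1 - 10)/18 + (V_1 - 0)/100 + (V_1 - V_3)/1 = 0
  Node 3: (V_3 - V_1)/1 + (V_3 - 0)/3.3 = 0
Collecting terms (coefficients in siemens):
  1.066·V_1 - 1·V_3 = 0.5556
  1.303·V_3 - 1·V_1 = 0
Determinant D = (1.066)(1.303) - (-1)(-1) = 0.3885
V_1 = [(0.5556)(1.303) - (-1)(0)]/D = 1.864 V
V_3 = [(1.066)(0) - (0.5556)(-1)]/D = 1.43 V
Part 1:
  Read off the nodal solution: V_3 = 1.43 V
Part 2:
  I_R2 = (V_1 - V_2)/R2 = (1.864 - 0)/100 = 0.01864 A
  Magnitude: I_R2 = 0.01864 A
Part 3:
  I_R3 = (V_1 - V_3)/R3 = (1.864 - 1.43)/1 = 0.4334 A
  P_R3 = I_R3² × R3 = (0.4334)² × 1 = 0.1878 W

Final answers:
1. V_3 = 1.43 V
2. I_R2 = 0.01864 A
3. P_R3 = 0.1878 W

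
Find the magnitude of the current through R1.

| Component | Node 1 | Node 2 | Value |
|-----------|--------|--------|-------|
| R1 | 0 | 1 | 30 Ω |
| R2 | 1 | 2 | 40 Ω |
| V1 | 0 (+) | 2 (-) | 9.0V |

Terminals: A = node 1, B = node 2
Nodal analysis, taking node 2 as the 0 V reference.
Source V1 fixes V_0 = 9 V.
KCL at each unknown node (sum of currents leaving = 0; resistances in Ω):
  Node 1: (V_1 - 9)/30 + (V_1 - 0)/40 = 0
Collecting terms: 0.05833 × V_1 = 0.3  =>  V_1 = 5.143 V
I_R1 = (V_0 - V_1)/R1 = (9 - 5.143)/30 = 0.1286 A
|I_R1| = 0.1286 A

Final answer: |I_R1| = 0.1286 A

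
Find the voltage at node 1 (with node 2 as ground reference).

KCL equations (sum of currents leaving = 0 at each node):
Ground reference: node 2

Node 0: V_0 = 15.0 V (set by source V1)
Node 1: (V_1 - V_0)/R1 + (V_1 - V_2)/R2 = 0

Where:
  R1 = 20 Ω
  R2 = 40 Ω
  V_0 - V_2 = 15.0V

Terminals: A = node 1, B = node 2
Nodal analysis, taking node 2 as the 0 V reference.
Source V1 fixes V_0 = 15 V.
KCL at each unknown node (sum of currents leaving = 0; resistances in Ω):
  Node 1: (V_1 - 15)/20 + (V_1 - 0)/40 = 0
Collecting terms: 0.075 × V_1 = 0.75  =>  V_1 = 10 V
The requested potential is V_1 = 10 V.

Final answer: V_1 = 10 V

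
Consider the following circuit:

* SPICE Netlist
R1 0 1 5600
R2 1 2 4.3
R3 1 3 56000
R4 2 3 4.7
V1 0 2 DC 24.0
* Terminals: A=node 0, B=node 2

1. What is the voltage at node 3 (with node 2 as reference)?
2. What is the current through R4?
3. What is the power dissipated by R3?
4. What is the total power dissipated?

Nodal analysis, taking node 2 as the 0 V reference.
Source V1 fixes V_0 = 24 V.
KCL at each unknown node (sum of currents leaving = 0; resistances in Ω):
  Node 1: (V_1 - 24)/5600 + (V_1 - 0)/4.3 + (V_1 - V_3)/56000 = 0
  Node 3: (V_3 - V_1)/56000 + (V_3 - 0)/4.7 = 0
Collecting terms (coefficients in siemens):
  0.2328·V_1 - 0.00001786·V_3 = 0.004286
  0.2128·V_3 - 0.00001786·V_1 = 0
Determinant D = (0.2328)(0.2128) - (-0.00001786)(-0.00001786) = 0.04953
V_1 = [(0.004286)(0.2128) - (-0.00001786)(0)]/D = 0.01841 V
V_3 = [(0.2328)(0) - (0.004286)(-0.00001786)]/D = 0.000001545 V
Part 1:
  Read off the nodal solution: V_3 = 0.000001545 V
Part 2:
  I_R4 = (V_2 - V_3)/R4 = (0 - 0.000001545)/4.7 = -0.0000003288 A
  Magnitude: I_R4 = 0.0000003288 A
Part 3:
  I_R3 = (V_1 - V_3)/R3 = (0.01841 - 0.000001545)/56000 = 0.0000003288 A
  P_R3 = I_R3² × R3 = (0.0000003288)² × 56000 = 0.000000006053 W
Part 4:
  Power in each resistor, P = (ΔV)²/R:
    P_R1 = (24 - 0.01841)²/5600 = 0.1027 W
    P_R2 = (0.01841 - 0)²/4.3 = 0.00007885 W
    P_R3 = (0.01841 - 0.000001545)²/56000 = 0.000000006053 W
    P_R4 = (0 - 0.000001545)²/4.7 = 0.000000000000508 W
  P_total = P_R1 + P_R2 + P_R3 + P_R4 = 0.1028 W

Final answers:
1. V_3 = 1.545e-06 V
2. I_R4 = 3.288e-07 A
3. P_R3 = 6.053e-09 W
4. P_total = 0.1028 W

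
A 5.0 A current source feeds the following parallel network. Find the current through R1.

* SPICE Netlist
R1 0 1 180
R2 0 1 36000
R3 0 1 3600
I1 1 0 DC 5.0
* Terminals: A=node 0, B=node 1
All resistors sit directly between nodes 0 and 1, so they are in parallel and share one voltage V; the full source current 5 A splits among them.
1/R_par = 1/180 + 1/36000 + 1/3600 = 0.005861 S  =>  R_par = 170.6 Ω
V = I × R_par = 5 × 170.6 = 853.1 V
I_R1 = V/R1 = 853.1/180 = 4.739 A

Final answer: 4.739 A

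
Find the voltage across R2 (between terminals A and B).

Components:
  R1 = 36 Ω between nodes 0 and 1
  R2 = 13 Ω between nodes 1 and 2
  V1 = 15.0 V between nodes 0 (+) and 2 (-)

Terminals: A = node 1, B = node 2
R1 and R2 are in series across V1 (node 0 → node 1 → node 2), and the output A–B is taken across R2, so this is a voltage divider.
Series current: I = V1/(R1 + R2) = 15/(36 + 13) = 15/49 = 0.3061 A
V_R2 = I × R2 = V1 × R2/(R1 + R2) = 15 × 13/49 = 3.98 V

Final answer: 3.98 V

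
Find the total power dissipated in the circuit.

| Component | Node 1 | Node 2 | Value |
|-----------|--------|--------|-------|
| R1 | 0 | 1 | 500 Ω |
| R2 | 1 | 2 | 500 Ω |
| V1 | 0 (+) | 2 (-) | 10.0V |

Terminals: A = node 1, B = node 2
Nodal analysis, taking node 2 as the 0 V reference.
Source V1 fixes V_0 = 10 V.
KCL at each unknown node (sum of currents leaving = 0; resistances in Ω):
  Node 1: (V_1 - 10)/500 + (V_1 - 0)/500 = 0
Collecting terms: 0.004 × V_1 = 0.02  =>  V_1 = 5 V
Power in each resistor, P = (ΔV)²/R:
  P_R1 = (10 - 5)²/500 = 0.05 W
  P_R2 = (5 - 0)²/500 = 0.05 W
P_total = P_R1 + P_R2 = 0.1 W

Final answer: 0.1 W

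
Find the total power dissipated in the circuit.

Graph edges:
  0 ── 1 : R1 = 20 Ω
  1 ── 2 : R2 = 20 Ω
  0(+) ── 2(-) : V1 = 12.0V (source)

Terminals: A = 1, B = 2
Nodal analysis, taking node 2 as the 0 V reference.
Source V1 fixes V_0 = 12 V.
KCL at each unknown node (sum of currents leaving = 0; resistances in Ω):
  Node 1: (V_1 - 12)/20 + (V_1 - 0)/20 = 0
Collecting terms: 0.1 × V_1 = 0.6  =>  V_1 = 6 V
Power in each resistor, P = (ΔV)²/R:
  P_R1 = (12 - 6)²/20 = 1.8 W
  P_R2 = (6 - 0)²/20 = 1.8 W
P_total = P_R1 + P_R2 = 3.6 W

Final answer: 3.6 W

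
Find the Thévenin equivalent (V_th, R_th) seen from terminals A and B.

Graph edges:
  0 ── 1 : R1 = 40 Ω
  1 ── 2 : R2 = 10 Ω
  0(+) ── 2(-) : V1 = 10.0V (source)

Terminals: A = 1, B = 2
Step 1 — V_th is the open-circuit voltage V_A - V_B (nothing connected across the terminals).
Nodal analysis, taking node 2 as the 0 V reference.
Source V1 fixes V_0 = 10 V.
KCL at each unknown node (sum of currents leaving = 0; resistances in Ω):
  Node 1: (V_1 - 10)/40 + (V_1 - 0)/10 = 0
Collecting terms: 0.125 × V_1 = 0.25  =>  V_1 = 2 V
V_th = V_1 - V_2 = 2 - 0 = 2 V
Step 2 — R_th: zero the source — replace V1 by a short circuit (node 2 merges into node 0) — and find the resistance seen between A (node 1) and B (node 0).
Reduce the network between node 1 (A) and node 0 (B) by series/parallel combination:
  Rp1 = R1 ‖ R2 (parallel, both between nodes 0 and 1) = 1/(1/40 + 1/10) = 8 Ω
R_th = 8 Ω

Final answer: V_th = 2 V, R_th = 8 Ω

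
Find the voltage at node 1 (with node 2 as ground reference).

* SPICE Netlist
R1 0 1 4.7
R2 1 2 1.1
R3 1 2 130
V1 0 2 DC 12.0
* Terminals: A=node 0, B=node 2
Nodal analysis, taking node 2 as the 0 V reference.
Source V1 fixes V_0 = 12 V.
KCL at each unknown node (sum of currents leaving = 0; resistances in Ω):
  Node 1: (V_1 - 12)/4.7 + (V_1 - 0)/1.1 + (V_1 - 0)/130 = 0
Collecting terms: 1.13 × V_1 = 2.553  =>  V_1 = 2.26 V
The requested potential is V_1 = 2.26 V.

Final answer: V_1 = 2.26 V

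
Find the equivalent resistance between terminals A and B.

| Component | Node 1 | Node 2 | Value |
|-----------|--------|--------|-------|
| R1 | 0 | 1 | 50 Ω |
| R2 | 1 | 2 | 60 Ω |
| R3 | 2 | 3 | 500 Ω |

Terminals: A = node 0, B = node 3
Reduce the network between node 0 (A) and node 3 (B) by series/parallel combination:
  Rs1 = R1 + R2 (series, joined only at node 1) = 50 + 60 = 110 Ω
  Rs2 = R3 + Rs1 (series, joined only at node 2) = 500 + 110 = 610 Ω
R_eq = 610 Ω

Final answer: 610 Ω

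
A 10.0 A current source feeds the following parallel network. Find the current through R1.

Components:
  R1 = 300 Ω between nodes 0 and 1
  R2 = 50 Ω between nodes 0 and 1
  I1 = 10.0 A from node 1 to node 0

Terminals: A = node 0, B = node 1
All resistors sit directly between nodes 0 and 1, so they are in parallel and share one voltage V; the full source current 10 A splits among them.
1/R_par = 1/300 + 1/50 = 0.02333 S  =>  R_par = 42.86 Ω
V = I × R_par = 10 × 42.86 = 428.6 V
I_R1 = V/R1 = 428.6/300 = 1.429 A

Final answer: 1.429 A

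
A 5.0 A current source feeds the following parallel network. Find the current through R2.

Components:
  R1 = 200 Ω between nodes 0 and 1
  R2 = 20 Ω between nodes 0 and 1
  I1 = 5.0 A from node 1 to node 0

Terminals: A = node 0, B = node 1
All resistors sit directly between nodes 0 and 1, so they are in parallel and share one voltage V; the full source current 5 A splits among them.
1/R_par = 1/200 + 1/20 = 0.055 S  =>  R_par = 18.18 Ω
V = I × R_par = 5 × 18.18 = 90.91 V
I_R2 = V/R2 = 90.91/20 = 4.545 A

Final answer: 4.545 A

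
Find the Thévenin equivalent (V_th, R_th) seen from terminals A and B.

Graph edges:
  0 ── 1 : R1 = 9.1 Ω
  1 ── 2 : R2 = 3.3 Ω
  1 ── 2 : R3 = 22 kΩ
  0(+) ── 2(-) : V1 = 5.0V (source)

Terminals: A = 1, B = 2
Step 1 — V_th is the open-circuit voltage V_A - V_B (nothing connected across the terminals).
Nodal analysis, taking node 2 as the 0 V reference.
Source V1 fixes V_0 = 5 V.
KCL at each unknown node (sum of currents leaving = 0; resistances in Ω):
  Node 1: (V_1 - 5)/9.1 + (V_1 - 0)/3.3 + (V_1 - 0)/22000 = 0
Collecting terms: 0.413 × V_1 = 0.5495  =>  V_1 = 1.33 V
V_th = V_1 - V_2 = 1.33 - 0 = 1.33 V
Step 2 — R_th: zero the source — replace V1 by a short circuit (node 2 merges into node 0) — and find the resistance seen between A (node 1) and B (node 0).
Reduce the network between node 1 (A) and node 0 (B) by series/parallel combination:
  Rp1 = R1 ‖ R2 ‖ R3 (parallel, all between nodes 0 and 1) = 1/(1/9.1 + 1/3.3 + 1/22000) = 2.422 Ω
R_th = 2.422 Ω

Final answer: V_th = 1.33 V, R_th = 2.422 Ω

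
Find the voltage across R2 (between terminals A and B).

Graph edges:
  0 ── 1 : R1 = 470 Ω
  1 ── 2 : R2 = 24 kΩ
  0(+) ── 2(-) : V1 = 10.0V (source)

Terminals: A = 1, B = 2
R1 and R2 are in series across V1 (node 0 → node 1 → node 2), and the output A–B is taken across R2, so this is a voltage divider.
Series current: I = V1/(R1 + R2) = 10/(470 + 24000) = 10/24470 = 0.0004087 A
V_R2 = I × R2 = V1 × R2/(R1 + R2) = 10 × 24000/24470 = 9.808 V

Final answer: 9.808 V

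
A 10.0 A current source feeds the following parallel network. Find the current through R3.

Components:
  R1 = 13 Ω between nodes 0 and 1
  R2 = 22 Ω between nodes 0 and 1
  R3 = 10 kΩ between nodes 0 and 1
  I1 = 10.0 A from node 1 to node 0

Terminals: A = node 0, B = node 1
All resistors sit directly between nodes 0 and 1, so they are in parallel and share one voltage V; the full source current 10 A splits among them.
1/R_par = 1/13 + 1/22 + 1/10000 = 0.1225 S  =>  R_par = 8.165 Ω
V = I × R_par = 10 × 8.165 = 81.65 V
I_R3 = V/R3 = 81.65/10000 = 0.008165 A

Final answer: 0.008165 A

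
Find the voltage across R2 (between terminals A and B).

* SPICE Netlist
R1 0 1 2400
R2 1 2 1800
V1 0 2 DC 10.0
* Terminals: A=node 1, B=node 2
R1 and R2 are in series across V1 (node 0 → node 1 → node 2), and the output A–B is taken across R2, so this is a voltage divider.
Series current: I = V1/(R1 + R2) = 10/(2400 + 1800) = 10/4200 = 0.002381 A
V_R2 = I × R2 = V1 × R2/(R1 + R2) = 10 × 1800/4200 = 4.286 V

Final answer: 4.286 V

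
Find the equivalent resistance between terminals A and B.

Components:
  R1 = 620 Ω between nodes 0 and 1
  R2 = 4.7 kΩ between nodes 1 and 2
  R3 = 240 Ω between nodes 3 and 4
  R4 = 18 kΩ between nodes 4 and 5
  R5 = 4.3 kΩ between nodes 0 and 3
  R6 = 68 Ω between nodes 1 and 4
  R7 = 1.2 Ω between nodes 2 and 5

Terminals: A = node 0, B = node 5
The network is not a plain series/parallel combination. Inject a 1 A test current into terminal A (node 0) and return it from terminal B (node 5); then R_eq = V_A / (1 A).
Nodal analysis, taking node 5 as the 0 V reference.
Current source I_test pushes 1 A into node 0 and draws it out of node 5.
KCL at each unknown node (sum of currents leaving = 0; resistances in Ω):
  Node 0: (V_0 - V_1)/620 + (V_0 - V_3)/4300 - 1 = 0
  Node 1: (V_1 - V_0)/620 + (V_1 - V_2)/4700 + (V_1 - V_4)/68 = 0
  Node 2: (V_2 - V_1)/4700 + (V_2 - 0)/1.2 = 0
  Node 3: (V_3 - V_0)/4300 + (V_3 - V_4)/240 = 0
  Node 4: (V_4 - V_1)/68 + (V_4 - V_3)/240 + (V_4 - 0)/18000 = 0
Collecting terms (coefficients in siemens):
  0.001845·V_0 - 0.001613·V_1 - 0.0002326·V_3 = 1
  0.01653·V_1 - 0.001613·V_0 - 0.0002128·V_2 - 0.01471·V_4 = 0
  0.8335·V_2 - 0.0002128·V_1 = 0
  0.004399·V_3 - 0.0002326·V_0 - 0.004167·V_4 = 0
  0.01893·V_4 - 0.01471·V_1 - 0.004167·V_3 = 0
Solving these 5 simultaneous equations (Gaussian elimination) gives:
  V_0 = 4274 V, V_1 = 3729 V, V_2 = 0.9518 V, V_3 = 3752 V
  V_4 = 3723 V
R_eq = V_0 / 1 A = 4274 Ω = 4.274 kΩ

Final answer: 4.274 kΩ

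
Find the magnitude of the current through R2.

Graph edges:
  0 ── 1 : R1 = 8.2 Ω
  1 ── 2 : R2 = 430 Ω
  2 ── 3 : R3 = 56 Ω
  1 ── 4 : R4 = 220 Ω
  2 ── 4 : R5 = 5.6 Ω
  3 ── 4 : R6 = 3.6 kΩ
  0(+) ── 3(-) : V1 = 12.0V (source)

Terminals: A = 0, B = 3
Nodal analysis, taking node 3 as the 0 V reference.
Source V1 fixes V_0 = 12 V.
KCL at each unknown node (sum of currents leaving = 0; resistances in Ω):
  Node 1: (V_1 - 12)/8.2 + (V_1 - V_2)/430 + (V_1 - V_4)/220 = 0
  Node 2: (V_2 - V_1)/430 + (V_2 - 0)/56 + (V_2 - V_4)/5.6 = 0
  Node 4: (V_4 - V_1)/220 + (V_4 - V_2)/5.6 + (V_4 - 0)/3600 = 0
Collecting terms (coefficients in siemens):
  0.1288·V_1 - 0.002326·V_2 - 0.004545·V_4 = 1.463
  0.1988·V_2 - 0.002326·V_1 - 0.1786·V_4 = 0
  0.1834·V_4 - 0.004545·V_1 - 0.1786·V_2 = 0
Solving these 3 simultaneous equations (Gaussian elimination) gives:
  V_1 = 11.53 V, V_2 = 3.13 V, V_4 = 3.334 V
I_R2 = (V_1 - V_2)/R2 = (11.53 - 3.13)/430 = 0.01954 A
|I_R2| = 0.01954 A

Final answer: |I_R2| = 0.01954 A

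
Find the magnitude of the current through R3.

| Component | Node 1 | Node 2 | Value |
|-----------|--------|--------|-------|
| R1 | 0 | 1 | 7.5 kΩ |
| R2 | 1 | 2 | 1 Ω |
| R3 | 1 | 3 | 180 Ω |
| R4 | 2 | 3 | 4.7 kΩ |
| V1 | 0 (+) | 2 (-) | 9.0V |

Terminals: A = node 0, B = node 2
Nodal analysis, taking node 2 as the 0 V reference.
Source V1 fixes V_0 = 9 V.
KCL at each unknown node (sum of currents leaving = 0; resistances in Ω):
  Node 1: (V_1 - 9)/7500 + (V_1 - 0)/1 + (V_1 - V_3)/180 = 0
  Node 3: (V_3 - V_1)/180 + (V_3 - 0)/4700 = 0
Collecting terms (coefficients in siemens):
  1.006·V_1 - 0.005556·V_3 = 0.0012
  0.005768·V_3 - 0.005556·V_1 = 0
Determinant D = (1.006)(0.005768) - (-0.005556)(-0.005556) = 0.00577
V_1 = [(0.0012)(0.005768) - (-0.005556)(0)]/D = 0.0012 V
V_3 = [(1.006)(0) - (0.0012)(-0.005556)]/D = 0.001155 V
I_R3 = (V_1 - V_3)/R3 = (0.0012 - 0.001155)/180 = 0.0000002458 A
|I_R3| = 0.0000002458 A

Final answer: |I_R3| = 2.458e-07 A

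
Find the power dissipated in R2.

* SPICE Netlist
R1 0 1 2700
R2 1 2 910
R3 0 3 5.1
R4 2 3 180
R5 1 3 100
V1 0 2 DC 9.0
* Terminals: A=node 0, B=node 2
Nodal analysis, taking node 2 as the 0 V reference.
Source V1 fixes V_0 = 9 V.
KCL at each unknown node (sum of currents leaving = 0; resistances in Ω):
  Node 1: (V_1 - 9)/2700 + (V_1 - 0)/910 + (V_1 - V_3)/100 = 0
  Node 3: (V_3 - 9)/5.1 + (V_3 - 0)/180 + (V_3 - V_1)/100 = 0
Collecting terms (coefficients in siemens):
  0.01147·V_1 - 0.01·V_3 = 0.003333
  0.2116·V_3 - 0.01·V_1 = 1.765
Determinant D = (0.01147)(0.2116) - (-0.01)(-0.01) = 0.002327
V_1 = [(0.003333)(0.2116) - (-0.01)(1.765)]/D = 7.886 V
V_3 = [(0.01147)(1.765) - (0.003333)(-0.01)]/D = 8.711 V
I_R2 = (V_1 - V_2)/R2 = (7.886 - 0)/910 = 0.008666 A
P_R2 = I_R2² × R2 = (0.008666)² × 910 = 0.06834 W

Final answer: 0.06834 W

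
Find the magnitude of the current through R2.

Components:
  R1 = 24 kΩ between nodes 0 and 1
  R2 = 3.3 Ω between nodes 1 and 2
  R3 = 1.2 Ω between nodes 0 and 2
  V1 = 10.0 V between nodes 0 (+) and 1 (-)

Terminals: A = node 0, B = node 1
Nodal analysis, taking node 1 as the 0 V reference.
Source V1 fixes V_0 = 10 V.
KCL at each unknown node (sum of currents leaving = 0; resistances in Ω):
  Node 2: (V_2 - 0)/3.3 + (V_2 - 10)/1.2 = 0
Collecting terms: 1.136 × V_2 = 8.333  =>  V_2 = 7.333 V
I_R2 = (V_1 - V_2)/R2 = (0 - 7.333)/3.3 = -2.222 A
|I_R2| = 2.222 A

Final answer: |I_R2| = 2.222 A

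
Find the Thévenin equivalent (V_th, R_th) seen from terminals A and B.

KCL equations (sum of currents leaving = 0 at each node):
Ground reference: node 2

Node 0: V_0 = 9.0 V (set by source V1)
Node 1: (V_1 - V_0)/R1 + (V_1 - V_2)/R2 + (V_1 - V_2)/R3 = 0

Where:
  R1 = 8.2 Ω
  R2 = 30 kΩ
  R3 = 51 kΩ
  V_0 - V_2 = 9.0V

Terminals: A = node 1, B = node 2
Step 1 — V_th is the open-circuit voltage V_A - V_B (nothing connected across the terminals).
Nodal analysis, taking node 2 as the 0 V reference.
Source V1 fixes V_0 = 9 V.
KCL at each unknown node (sum of currents leaving = 0; resistances in Ω):
  Node 1: (V_1 - 9)/8.2 + (V_1 - 0)/30000 + (V_1 - 0)/51000 = 0
Collecting terms: 0.122 × V_1 = 1.098  =>  V_1 = 8.996 V
V_th = V_1 - V_2 = 8.996 - 0 = 8.996 V
Step 2 — R_th: zero the source — replace V1 by a short circuit (node 2 merges into node 0) — and find the resistance seen between A (node 1) and B (node 0).
Reduce the network between node 1 (A) and node 0 (B) by series/parallel combination:
  Rp1 = R1 ‖ R2 ‖ R3 (parallel, all between nodes 0 and 1) = 1/(1/8.2 + 1/30000 + 1/51000) = 8.196 Ω
R_th = 8.196 Ω

Final answer: V_th = 8.996 V, R_th = 8.196 Ω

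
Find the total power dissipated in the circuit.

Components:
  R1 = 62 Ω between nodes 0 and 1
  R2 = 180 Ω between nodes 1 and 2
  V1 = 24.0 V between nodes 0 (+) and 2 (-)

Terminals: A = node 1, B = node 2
Nodal analysis, taking node 2 as the 0 V reference.
Source V1 fixes V_0 = 24 V.
KCL at each unknown node (sum of currents leaving = 0; resistances in Ω):
  Node 1: (V_1 - 24)/62 + (V_1 - 0)/180 = 0
Collecting terms: 0.02168 × V_1 = 0.3871  =>  V_1 = 17.85 V
Power in each resistor, P = (ΔV)²/R:
  P_R1 = (24 - 17.85)²/62 = 0.6098 W
  P_R2 = (17.85 - 0)²/180 = 1.77 W
P_total = P_R1 + P_R2 = 2.38 W

Final answer: 2.38 W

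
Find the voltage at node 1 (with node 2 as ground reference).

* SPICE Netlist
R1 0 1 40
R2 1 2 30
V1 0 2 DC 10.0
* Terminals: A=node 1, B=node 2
Nodal analysis, taking node 2 as the 0 V reference.
Source V1 fixes V_0 = 10 V.
KCL at each unknown node (sum of currents leaving = 0; resistances in Ω):
  Node 1: (V_1 - 10)/40 + (V_1 - 0)/30 = 0
Collecting terms: 0.05833 × V_1 = 0.25  =>  V_1 = 4.286 V
The requested potential is V_1 = 4.286 V.

Final answer: V_1 = 4.286 V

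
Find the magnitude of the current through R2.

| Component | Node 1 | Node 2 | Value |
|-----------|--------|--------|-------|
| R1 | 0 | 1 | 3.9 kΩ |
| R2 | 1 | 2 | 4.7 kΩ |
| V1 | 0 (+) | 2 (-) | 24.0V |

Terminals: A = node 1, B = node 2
Nodal analysis, taking node 2 as the 0 V reference.
Source V1 fixes V_0 = 24 V.
KCL at each unknown node (sum of currents leaving = 0; resistances in Ω):
  Node 1: (V_1 - 24)/3900 + (V_1 - 0)/4700 = 0
Collecting terms: 0.0004692 × V_1 = 0.006154  =>  V_1 = 13.12 V
I_R2 = (V_1 - V_2)/R2 = (13.12 - 0)/4700 = 0.002791 A
|I_R2| = 0.002791 A

Final answer: |I_R2| = 0.002791 A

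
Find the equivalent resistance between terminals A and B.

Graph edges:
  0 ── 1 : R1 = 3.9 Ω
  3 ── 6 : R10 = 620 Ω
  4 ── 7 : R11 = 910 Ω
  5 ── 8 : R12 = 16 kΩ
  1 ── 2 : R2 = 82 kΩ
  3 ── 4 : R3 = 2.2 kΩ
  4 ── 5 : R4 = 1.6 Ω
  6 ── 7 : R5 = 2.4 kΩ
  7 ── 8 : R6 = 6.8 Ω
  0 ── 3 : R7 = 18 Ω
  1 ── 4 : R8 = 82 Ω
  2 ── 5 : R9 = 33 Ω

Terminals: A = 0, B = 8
The network is not a plain series/parallel combination. Inject a 1 A test current into terminal A (node 0) and return it from terminal B (node 8); then R_eq = V_A / (1 A).
Nodal analysis, taking node 8 as the 0 V reference.
Current source I_test pushes 1 A into node 0 and draws it out of node 8.
KCL at each unknown node (sum of currents leaving = 0; resistances in Ω):
  Node 0: (V_0 - V_1)/3.9 + (V_0 - V_3)/18 - 1 = 0
  Node 1: (V_1 - V_0)/3.9 + (V_1 - V_2)/82000 + (V_1 - V_4)/82 = 0
  Node 2: (V_2 - V_1)/82000 + (V_2 - V_5)/33 = 0
  Node 3: (V_3 - V_0)/18 + (V_3 - V_4)/2200 + (V_3 - V_6)/620 = 0
  Node 4: (V_4 - V_1)/82 + (V_4 - V_3)/2200 + (V_4 - V_5)/1.6 + (V_4 - V_7)/910 = 0
  Node 5: (V_5 - V_2)/33 + (V_5 - V_4)/1.6 + (V_5 - 0)/16000 = 0
  Node 6: (V_6 - V_3)/620 + (V_6 - V_7)/2400 = 0
  Node 7: (V_7 - V_4)/910 + (V_7 - V_6)/2400 + (V_7 - 0)/6.8 = 0
Collecting terms (coefficients in siemens):
  0.312·V_0 - 0.2564·V_1 - 0.05556·V_3 = 1
  0.2686·V_1 - 0.2564·V_0 - 0.0000122·V_2 - 0.0122·V_4 = 0
  0.03032·V_2 - 0.0000122·V_1 - 0.0303·V_5 = 0
  0.05762·V_3 - 0.05556·V_0 - 0.0004545·V_4 - 0.001613·V_6 = 0
  0.6387·V_4 - 0.0122·V_1 - 0.0004545·V_3 - 0.625·V_5 - 0.001099·V_7 = 0
  0.6554·V_5 - 0.0303·V_2 - 0.625·V_4 = 0
  0.00203·V_6 - 0.001613·V_3 - 0.0004167·V_7 = 0
  0.1486·V_7 - 0.001099·V_4 - 0.0004167·V_6 = 0
Solving these 8 simultaneous equations (Gaussian elimination) gives:
  V_0 = 726.5 V, V_1 = 723.6 V, V_2 = 663.2 V, V_3 = 721.8 V
  V_4 = 663.3 V, V_5 = 663.2 V, V_6 = 574.9 V, V_7 = 6.518 V
R_eq = V_0 / 1 A = 726.5 Ω

Final answer: 726.5 Ω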